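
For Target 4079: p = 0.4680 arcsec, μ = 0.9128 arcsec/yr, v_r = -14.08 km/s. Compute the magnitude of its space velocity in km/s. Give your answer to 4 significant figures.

16.84 km/s

d = 1/p = 1/0.4680″ = 2.1368 pc.
v_t = 4.740 μ d = 4.740 × 0.9128 × 2.1368 = 9.2452 km/s.
v = √(v_r² + v_t²) = √((-14.08)² + 9.2452²) = √283.72 = 16.844 km/s.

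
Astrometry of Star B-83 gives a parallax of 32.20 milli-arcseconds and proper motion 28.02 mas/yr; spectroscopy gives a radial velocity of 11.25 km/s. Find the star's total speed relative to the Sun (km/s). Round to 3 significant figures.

12.0 km/s

d = 1/p = 1/0.03220″ = 31.056 pc.
μ = 28.02 mas/yr = 0.02802 ″/yr.
v_t = 4.740 μ d = 4.740 × 0.02802 × 31.056 = 4.1247 km/s.
v = √(v_r² + v_t²) = √(11.25² + 4.1247²) = √143.576 = 11.982 km/s.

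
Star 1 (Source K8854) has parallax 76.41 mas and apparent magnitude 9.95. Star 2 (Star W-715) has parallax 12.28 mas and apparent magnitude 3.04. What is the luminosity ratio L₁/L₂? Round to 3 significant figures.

L₁/L₂ = 4.45 × 10^-5

d₁ = 1/p₁ = 1/0.07641″ = 13.087 pc; d₂ = 1/p₂ = 1/0.01228″ = 81.433 pc.
M₁ = m₁ − 5 log₁₀ d₁ + 5 = 9.95 − 5.5842 + 5 = 9.3658.
M₂ = 3.04 − 9.5540 + 5 = -1.5140.
L₁/L₂ = 10^(0.4(M₂ − M₁)) = 10^(0.4 × (-10.8798)) = 10^(-4.35192) = 0.000044471.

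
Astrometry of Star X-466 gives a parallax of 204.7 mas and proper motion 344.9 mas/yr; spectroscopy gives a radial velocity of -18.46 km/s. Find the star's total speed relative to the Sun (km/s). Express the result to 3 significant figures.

d = 1/p = 1/0.2047″ = 4.8852 pc.
μ = 344.9 mas/yr = 0.3449 ″/yr.
v_t = 4.740 μ d = 4.740 × 0.3449 × 4.8852 = 7.9865 km/s.
v = √(v_r² + v_t²) = √((-18.46)² + 7.9865²) = √404.556 = 20.114 km/s.

20.1 km/s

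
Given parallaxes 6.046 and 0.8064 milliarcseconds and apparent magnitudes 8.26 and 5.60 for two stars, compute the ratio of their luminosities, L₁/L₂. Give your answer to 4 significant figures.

d₁ = 1/p₁ = 1/0.006046″ = 165.4 pc; d₂ = 1/p₂ = 1/0.0008064″ = 1240.1 pc.
M₁ = m₁ − 5 log₁₀ d₁ + 5 = 8.26 − 11.0927 + 5 = 2.1673.
M₂ = 5.60 − 15.4673 + 5 = -4.8673.
L₁/L₂ = 10^(0.4(M₂ − M₁)) = 10^(0.4 × (-7.0346)) = 10^(-2.81384) = 0.0015352.

L₁/L₂ = 0.001535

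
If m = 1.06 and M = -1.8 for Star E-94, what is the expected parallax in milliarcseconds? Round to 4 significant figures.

26.79 mas

m − M = 1.06 − (-1.8) = 2.86.
d = 10^((m−M)/5 + 1) = 10^1.572 = 37.325 pc.
p = 1/d = 1/37.325 = 0.026792 arcsec = 26.792 mas.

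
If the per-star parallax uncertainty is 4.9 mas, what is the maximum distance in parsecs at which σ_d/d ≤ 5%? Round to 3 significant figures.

10.2 pc

σ_d/d = σ_p/p, so the condition is σ_p/p ≤ 0.05, i.e. p ≥ σ_p/0.05.
p_min = 4.9/0.05 = 98 mas = 0.098 arcsec.
d_max = 1/p_min = 1/0.098 = 10.204 pc.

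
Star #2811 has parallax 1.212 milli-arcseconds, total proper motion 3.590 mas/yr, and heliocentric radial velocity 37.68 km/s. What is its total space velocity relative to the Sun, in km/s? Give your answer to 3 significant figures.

40.2 km/s

d = 1/p = 1/0.001212″ = 825.08 pc.
μ = 3.590 mas/yr = 0.003590 ″/yr.
v_t = 4.740 μ d = 4.740 × 0.003590 × 825.08 = 14.04 km/s.
v = √(v_r² + v_t²) = √(37.68² + 14.04²) = √1616.9 = 40.211 km/s.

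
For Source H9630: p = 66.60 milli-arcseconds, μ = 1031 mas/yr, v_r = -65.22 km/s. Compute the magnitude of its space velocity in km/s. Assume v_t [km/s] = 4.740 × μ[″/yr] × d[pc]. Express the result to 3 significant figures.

d = 1/p = 1/0.06660″ = 15.015 pc.
μ = 1031 mas/yr = 1.031 ″/yr.
v_t = 4.740 μ d = 4.740 × 1.031 × 15.015 = 73.377 km/s.
v = √(v_r² + v_t²) = √((-65.22)² + 73.377²) = √9637.83 = 98.172 km/s.

98.2 km/s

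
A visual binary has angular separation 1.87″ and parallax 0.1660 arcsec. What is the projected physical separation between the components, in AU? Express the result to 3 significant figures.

d = 1/p = 1/0.1660″ = 6.0241 pc.
At distance d (pc), an angle of θ arcsec spans θ·d AU: s = 1.87 × 6.0241 = 11.265 AU.

11.3 AU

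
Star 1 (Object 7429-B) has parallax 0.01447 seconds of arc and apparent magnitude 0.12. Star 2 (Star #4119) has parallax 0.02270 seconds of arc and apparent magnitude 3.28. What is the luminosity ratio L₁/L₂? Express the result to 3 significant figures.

L₁/L₂ = 45.2

d₁ = 1/p₁ = 1/0.01447″ = 69.109 pc; d₂ = 1/p₂ = 1/0.02270″ = 44.053 pc.
M₁ = m₁ − 5 log₁₀ d₁ + 5 = 0.12 − 9.1977 + 5 = -4.0777.
M₂ = 3.28 − 8.2199 + 5 = 0.0601.
L₁/L₂ = 10^(0.4(M₂ − M₁)) = 10^(0.4 × 4.1378) = 10^1.65512 = 45.198.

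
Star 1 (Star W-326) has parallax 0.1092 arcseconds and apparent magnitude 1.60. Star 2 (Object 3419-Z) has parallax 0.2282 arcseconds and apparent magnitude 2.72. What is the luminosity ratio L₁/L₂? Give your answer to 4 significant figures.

d₁ = 1/p₁ = 1/0.1092″ = 9.1575 pc; d₂ = 1/p₂ = 1/0.2282″ = 4.3821 pc.
M₁ = m₁ − 5 log₁₀ d₁ + 5 = 1.60 − 4.8089 + 5 = 1.7911.
M₂ = 2.72 − 3.2084 + 5 = 4.5116.
L₁/L₂ = 10^(0.4(M₂ − M₁)) = 10^(0.4 × 2.7205) = 10^1.08820 = 12.252.

L₁/L₂ = 12.25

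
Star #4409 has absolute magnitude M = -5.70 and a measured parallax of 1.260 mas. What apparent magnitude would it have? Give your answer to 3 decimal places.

m = 3.798

d = 1/p = 1/0.001260″ = 793.65 pc.
m − M = 5 log₁₀ d − 5 = 5 log₁₀(793.65) − 5 = 14.4981 − 5 = 9.4981.
m = M + (m − M) = -5.70 + 9.4981 = 3.798.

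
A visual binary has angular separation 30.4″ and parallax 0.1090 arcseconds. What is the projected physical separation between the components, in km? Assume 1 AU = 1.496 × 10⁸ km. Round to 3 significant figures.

d = 1/p = 1/0.1090″ = 9.1743 pc.
At distance d (pc), an angle of θ arcsec spans θ·d AU: s = 30.4 × 9.1743 = 278.9 AU.
= 278.9 × 1.496 × 10⁸ km = 4.1723 × 10^10 km.

4.17 × 10^10 km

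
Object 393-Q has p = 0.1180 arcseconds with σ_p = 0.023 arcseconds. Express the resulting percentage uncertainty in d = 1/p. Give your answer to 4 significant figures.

19.49%

For d = 1/p, |σ_d/d| = |σ_p/p|.
σ_p/p = 0.023 / 0.1180 = 0.19492 = 19.492%.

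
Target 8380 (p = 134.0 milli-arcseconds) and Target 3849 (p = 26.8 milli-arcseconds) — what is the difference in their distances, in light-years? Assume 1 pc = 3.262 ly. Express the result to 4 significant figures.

97.37 ly

d_A = 1/0.1340″ = 7.4627 pc; d_B = 1/0.02680″ = 37.313 pc.
|d_B − d_A| = |37.313 − 7.4627| = 29.85 pc = 29.85 × 3.262 ly = 97.371 ly.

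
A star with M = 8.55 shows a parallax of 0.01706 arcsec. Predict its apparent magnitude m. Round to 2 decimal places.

m = 12.39

d = 1/p = 1/0.01706″ = 58.617 pc.
m − M = 5 log₁₀ d − 5 = 5 log₁₀(58.617) − 5 = 8.8401 − 5 = 3.8401.
m = M + (m − M) = 8.55 + 3.8401 = 12.39.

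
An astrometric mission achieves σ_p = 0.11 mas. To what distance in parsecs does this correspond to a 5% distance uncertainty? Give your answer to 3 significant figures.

455 pc

σ_d/d = σ_p/p, so the condition is σ_p/p ≤ 0.05, i.e. p ≥ σ_p/0.05.
p_min = 0.11/0.05 = 2.2 mas = 0.0022 arcsec.
d_max = 1/p_min = 1/0.0022 = 454.55 pc.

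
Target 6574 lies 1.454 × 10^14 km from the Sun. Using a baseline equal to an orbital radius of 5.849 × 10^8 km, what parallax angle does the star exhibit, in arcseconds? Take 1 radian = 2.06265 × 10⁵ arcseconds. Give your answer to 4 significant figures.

0.8297 arcsec

θ ≈ B/d = (5.849 × 10^8) / (1.454 × 10^14) = 4.0227 × 10^-6 rad.
In arcseconds: 4.0227 × 10^-6 × 206265 = 0.82974″.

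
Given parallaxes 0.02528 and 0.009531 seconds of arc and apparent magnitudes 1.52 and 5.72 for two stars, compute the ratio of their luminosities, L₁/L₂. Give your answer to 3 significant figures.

d₁ = 1/p₁ = 1/0.02528″ = 39.557 pc; d₂ = 1/p₂ = 1/0.009531″ = 104.92 pc.
M₁ = m₁ − 5 log₁₀ d₁ + 5 = 1.52 − 7.9861 + 5 = -1.4661.
M₂ = 5.72 − 10.1043 + 5 = 0.6157.
L₁/L₂ = 10^(0.4(M₂ − M₁)) = 10^(0.4 × 2.0818) = 10^0.83272 = 6.8033.

L₁/L₂ = 6.80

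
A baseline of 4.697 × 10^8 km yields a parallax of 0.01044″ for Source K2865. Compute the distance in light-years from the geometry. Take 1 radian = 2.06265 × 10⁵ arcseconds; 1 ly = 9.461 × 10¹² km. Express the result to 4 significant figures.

θ = 0.01044″ = 0.01044/206265 = 5.0615 × 10^-8 rad.
d = B/θ = (4.697 × 10^8) / (5.0615 × 10^-8) = 9.2799 × 10^15 km = (9.2799 × 10^15) / (9.461 × 10^12) ly = 980.86 ly.

980.9 ly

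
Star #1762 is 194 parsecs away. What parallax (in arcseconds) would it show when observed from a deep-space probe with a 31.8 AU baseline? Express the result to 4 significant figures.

p (arcsec) = B (AU) / d (pc).
p = 31.8 / 194 = 0.16392 arcsec.

0.1639 arcsec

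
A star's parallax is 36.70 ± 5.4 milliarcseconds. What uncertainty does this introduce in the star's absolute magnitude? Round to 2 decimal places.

σ_M = 0.32 mag

M = m − 5 log₁₀ d + 5 = m + 5 log₁₀ p + 5, so ∂M/∂p = 5/(p ln 10).
σ_M = (5/ln 10) · (σ_p/p) = 2.1715 × 5.4/36.70 = 2.1715 × 0.14714 = 0.31951.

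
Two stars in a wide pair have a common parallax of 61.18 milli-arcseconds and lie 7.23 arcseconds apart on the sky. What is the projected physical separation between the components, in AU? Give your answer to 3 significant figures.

d = 1/p = 1/0.06118″ = 16.345 pc.
At distance d (pc), an angle of θ arcsec spans θ·d AU: s = 7.23 × 16.345 = 118.17 AU.

118 AU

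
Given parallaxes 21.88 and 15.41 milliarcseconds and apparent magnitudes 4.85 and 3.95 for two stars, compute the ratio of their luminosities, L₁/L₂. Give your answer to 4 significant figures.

d₁ = 1/p₁ = 1/0.02188″ = 45.704 pc; d₂ = 1/p₂ = 1/0.01541″ = 64.893 pc.
M₁ = m₁ − 5 log₁₀ d₁ + 5 = 4.85 − 8.2998 + 5 = 1.5502.
M₂ = 3.95 − 9.0610 + 5 = -0.1110.
L₁/L₂ = 10^(0.4(M₂ − M₁)) = 10^(0.4 × (-1.6612)) = 10^(-0.66448) = 0.21653.

L₁/L₂ = 0.2165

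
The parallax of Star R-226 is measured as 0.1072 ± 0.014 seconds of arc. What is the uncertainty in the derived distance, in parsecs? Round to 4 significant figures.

1.218 pc

d = 1/p, so σ_d = σ_p / p².
σ_d = 0.0140 / (0.1072)² = 0.0140 / 0.011492 = 1.2182 pc.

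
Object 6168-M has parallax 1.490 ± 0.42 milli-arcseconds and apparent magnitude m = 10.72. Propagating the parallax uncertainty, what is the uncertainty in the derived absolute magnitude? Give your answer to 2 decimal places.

σ_M = 0.61 mag

M = m − 5 log₁₀ d + 5 = m + 5 log₁₀ p + 5, so ∂M/∂p = 5/(p ln 10).
σ_M = (5/ln 10) · (σ_p/p) = 2.1715 × 0.42/1.490 = 2.1715 × 0.28188 = 0.6121.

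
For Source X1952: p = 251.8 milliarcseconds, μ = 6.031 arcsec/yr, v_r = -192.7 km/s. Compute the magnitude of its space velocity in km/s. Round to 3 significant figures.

224 km/s

d = 1/p = 1/0.2518″ = 3.9714 pc.
v_t = 4.740 μ d = 4.740 × 6.031 × 3.9714 = 113.53 km/s.
v = √(v_r² + v_t²) = √((-192.7)² + 113.53²) = √50022.4 = 223.66 km/s.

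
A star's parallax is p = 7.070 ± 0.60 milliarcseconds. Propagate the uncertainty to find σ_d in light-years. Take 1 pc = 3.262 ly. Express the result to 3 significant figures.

39.2 ly

d = 1/p, so σ_d = σ_p / p².
σ_d = 0.000600 / (0.007070)² = 0.000600 / 0.000049985 = 12.004 pc = 12.004 × 3.262 ly = 39.157 ly.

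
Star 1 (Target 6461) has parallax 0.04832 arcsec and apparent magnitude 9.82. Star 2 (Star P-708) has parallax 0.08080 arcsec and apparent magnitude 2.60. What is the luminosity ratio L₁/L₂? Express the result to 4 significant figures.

d₁ = 1/p₁ = 1/0.04832″ = 20.695 pc; d₂ = 1/p₂ = 1/0.08080″ = 12.376 pc.
M₁ = m₁ − 5 log₁₀ d₁ + 5 = 9.82 − 6.5793 + 5 = 8.2407.
M₂ = 2.60 − 5.4629 + 5 = 2.1371.
L₁/L₂ = 10^(0.4(M₂ − M₁)) = 10^(0.4 × (-6.1036)) = 10^(-2.44144) = 0.0036188.

L₁/L₂ = 0.003619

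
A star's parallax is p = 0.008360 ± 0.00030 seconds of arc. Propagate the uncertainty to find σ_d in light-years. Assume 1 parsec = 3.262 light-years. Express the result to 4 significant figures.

d = 1/p, so σ_d = σ_p / p².
σ_d = 0.000300 / (0.008360)² = 0.000300 / 0.00006989 = 4.2925 pc = 4.2925 × 3.262 ly = 14.002 ly.

14.00 ly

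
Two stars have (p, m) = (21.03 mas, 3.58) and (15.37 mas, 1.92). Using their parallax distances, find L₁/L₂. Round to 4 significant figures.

d₁ = 1/p₁ = 1/0.02103″ = 47.551 pc; d₂ = 1/p₂ = 1/0.01537″ = 65.062 pc.
M₁ = m₁ − 5 log₁₀ d₁ + 5 = 3.58 − 8.3858 + 5 = 0.1942.
M₂ = 1.92 − 9.0666 + 5 = -2.1466.
L₁/L₂ = 10^(0.4(M₂ − M₁)) = 10^(0.4 × (-2.3408)) = 10^(-0.93632) = 0.11579.

L₁/L₂ = 0.1158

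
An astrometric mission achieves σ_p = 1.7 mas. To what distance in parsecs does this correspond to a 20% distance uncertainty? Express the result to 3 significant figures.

118 pc

σ_d/d = σ_p/p, so the condition is σ_p/p ≤ 0.20, i.e. p ≥ σ_p/0.20.
p_min = 1.7/0.20 = 8.5 mas = 0.0085 arcsec.
d_max = 1/p_min = 1/0.0085 = 117.65 pc.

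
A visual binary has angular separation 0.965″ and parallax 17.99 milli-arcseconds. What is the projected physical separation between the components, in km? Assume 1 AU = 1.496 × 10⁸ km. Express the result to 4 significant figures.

d = 1/p = 1/0.01799″ = 55.586 pc.
At distance d (pc), an angle of θ arcsec spans θ·d AU: s = 0.965 × 55.586 = 53.64 AU.
= 53.64 × 1.496 × 10⁸ km = 8.0245 × 10^9 km.

8.025 × 10^9 km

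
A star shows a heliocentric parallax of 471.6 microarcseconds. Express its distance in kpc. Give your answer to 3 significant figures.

p = 471.6 microarcseconds = 0.0004716 arcsec.
d = 1/p = 1/0.0004716 = 2120.4 pc.
= 2.1204 kpc.

2.12 kpc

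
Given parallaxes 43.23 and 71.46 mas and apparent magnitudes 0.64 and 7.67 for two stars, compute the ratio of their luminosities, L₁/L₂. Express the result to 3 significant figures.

d₁ = 1/p₁ = 1/0.04323″ = 23.132 pc; d₂ = 1/p₂ = 1/0.07146″ = 13.994 pc.
M₁ = m₁ − 5 log₁₀ d₁ + 5 = 0.64 − 6.8211 + 5 = -1.1811.
M₂ = 7.67 − 5.7297 + 5 = 6.9403.
L₁/L₂ = 10^(0.4(M₂ − M₁)) = 10^(0.4 × 8.1214) = 10^3.24856 = 1772.4.

L₁/L₂ = 1770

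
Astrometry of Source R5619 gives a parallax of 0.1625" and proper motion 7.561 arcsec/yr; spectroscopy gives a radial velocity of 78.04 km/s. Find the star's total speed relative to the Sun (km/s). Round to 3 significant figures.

234 km/s

d = 1/p = 1/0.1625″ = 6.1538 pc.
v_t = 4.740 μ d = 4.740 × 7.561 × 6.1538 = 220.55 km/s.
v = √(v_r² + v_t²) = √(78.04² + 220.55²) = √54732.5 = 233.95 km/s.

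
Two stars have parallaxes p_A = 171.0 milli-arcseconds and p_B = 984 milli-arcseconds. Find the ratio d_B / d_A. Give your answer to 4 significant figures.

Since d = 1/p, d_B/d_A = p_A/p_B.
= 171.0 / 984 = 0.17378.

0.1738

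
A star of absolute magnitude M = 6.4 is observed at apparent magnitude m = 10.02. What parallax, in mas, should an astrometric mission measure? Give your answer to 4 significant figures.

18.88 mas

m − M = 10.02 − 6.4 = 3.62.
d = 10^((m−M)/5 + 1) = 10^1.724 = 52.966 pc.
p = 1/d = 1/52.966 = 0.01888 arcsec = 18.88 mas.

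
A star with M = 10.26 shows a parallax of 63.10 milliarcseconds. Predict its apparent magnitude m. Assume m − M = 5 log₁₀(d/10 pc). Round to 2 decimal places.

d = 1/p = 1/0.06310″ = 15.848 pc.
m − M = 5 log₁₀ d − 5 = 5 log₁₀(15.848) − 5 = 5.9999 − 5 = 0.9999.
m = M + (m − M) = 10.26 + 0.9999 = 11.26.

m = 11.26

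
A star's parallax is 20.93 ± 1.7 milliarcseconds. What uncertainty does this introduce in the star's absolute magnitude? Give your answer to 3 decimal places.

σ_M = 0.176 mag

M = m − 5 log₁₀ d + 5 = m + 5 log₁₀ p + 5, so ∂M/∂p = 5/(p ln 10).
σ_M = (5/ln 10) · (σ_p/p) = 2.1715 × 1.7/20.93 = 2.1715 × 0.081223 = 0.17638.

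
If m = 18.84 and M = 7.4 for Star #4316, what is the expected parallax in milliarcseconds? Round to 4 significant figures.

m − M = 18.84 − 7.4 = 11.44.
d = 10^((m−M)/5 + 1) = 10^3.288 = 1940.9 pc.
p = 1/d = 1/1940.9 = 0.00051522 arcsec = 0.51522 mas.

0.5152 mas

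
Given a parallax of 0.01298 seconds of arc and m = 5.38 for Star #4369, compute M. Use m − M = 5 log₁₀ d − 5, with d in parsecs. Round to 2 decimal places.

M = 0.95

d = 1/p = 1/0.01298″ = 77.042 pc.
m − M = 5 log₁₀(77.042) − 5 = 9.4336 − 5 = 4.4336.
M = m − (m − M) = 5.38 − 4.4336 = 0.95.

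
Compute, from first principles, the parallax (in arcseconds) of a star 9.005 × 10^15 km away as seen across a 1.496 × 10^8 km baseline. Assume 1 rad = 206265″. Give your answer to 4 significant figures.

θ ≈ B/d = (1.496 × 10^8) / (9.005 × 10^15) = 1.6613 × 10^-8 rad.
In arcseconds: 1.6613 × 10^-8 × 206265 = 0.0034267″.

0.003427 arcsec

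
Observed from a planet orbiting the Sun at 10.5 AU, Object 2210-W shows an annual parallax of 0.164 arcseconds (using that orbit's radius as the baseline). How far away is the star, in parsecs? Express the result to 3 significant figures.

64.0 pc

With baseline B (in AU) and parallax p (in arcsec), d = B/p parsecs.
d = 10.5 / 0.164 = 64.024 pc.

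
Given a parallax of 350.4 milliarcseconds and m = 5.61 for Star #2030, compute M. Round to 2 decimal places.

M = 8.33

d = 1/p = 1/0.3504″ = 2.8539 pc.
m − M = 5 log₁₀(2.8539) − 5 = 2.2772 − 5 = -2.7228.
M = m − (m − M) = 5.61 − (-2.7228) = 8.33.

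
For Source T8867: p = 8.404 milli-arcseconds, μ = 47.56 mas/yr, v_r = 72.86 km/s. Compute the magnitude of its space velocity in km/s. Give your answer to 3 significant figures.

d = 1/p = 1/0.008404″ = 118.99 pc.
μ = 47.56 mas/yr = 0.04756 ″/yr.
v_t = 4.740 μ d = 4.740 × 0.04756 × 118.99 = 26.824 km/s.
v = √(v_r² + v_t²) = √(72.86² + 26.824²) = √6028.11 = 77.641 km/s.

77.6 km/s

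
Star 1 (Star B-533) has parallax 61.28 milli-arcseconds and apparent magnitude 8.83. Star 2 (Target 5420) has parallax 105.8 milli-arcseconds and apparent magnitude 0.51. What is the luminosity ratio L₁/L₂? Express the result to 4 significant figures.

d₁ = 1/p₁ = 1/0.06128″ = 16.319 pc; d₂ = 1/p₂ = 1/0.1058″ = 9.4518 pc.
M₁ = m₁ − 5 log₁₀ d₁ + 5 = 8.83 − 6.0635 + 5 = 7.7665.
M₂ = 0.51 − 4.8776 + 5 = 0.6324.
L₁/L₂ = 10^(0.4(M₂ − M₁)) = 10^(0.4 × (-7.1341)) = 10^(-2.85364) = 0.0014007.

L₁/L₂ = 0.001401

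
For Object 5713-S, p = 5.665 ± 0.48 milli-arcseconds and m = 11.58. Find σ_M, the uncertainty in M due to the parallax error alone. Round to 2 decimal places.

σ_M = 0.18 mag

M = m − 5 log₁₀ d + 5 = m + 5 log₁₀ p + 5, so ∂M/∂p = 5/(p ln 10).
σ_M = (5/ln 10) · (σ_p/p) = 2.1715 × 0.48/5.665 = 2.1715 × 0.084731 = 0.18399.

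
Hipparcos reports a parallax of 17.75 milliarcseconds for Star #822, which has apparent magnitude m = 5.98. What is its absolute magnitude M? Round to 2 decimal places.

d = 1/p = 1/0.01775″ = 56.338 pc.
m − M = 5 log₁₀(56.338) − 5 = 8.7540 − 5 = 3.7540.
M = m − (m − M) = 5.98 − 3.7540 = 2.23.

M = 2.23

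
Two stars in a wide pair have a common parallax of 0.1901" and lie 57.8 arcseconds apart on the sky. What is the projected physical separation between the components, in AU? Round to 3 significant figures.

304 AU

d = 1/p = 1/0.1901″ = 5.2604 pc.
At distance d (pc), an angle of θ arcsec spans θ·d AU: s = 57.8 × 5.2604 = 304.05 AU.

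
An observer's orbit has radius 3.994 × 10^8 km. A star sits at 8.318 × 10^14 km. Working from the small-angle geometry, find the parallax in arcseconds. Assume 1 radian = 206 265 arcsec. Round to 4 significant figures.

θ ≈ B/d = (3.994 × 10^8) / (8.318 × 10^14) = 4.8016 × 10^-7 rad.
In arcseconds: 4.8016 × 10^-7 × 206265 = 0.09904″.

0.09904 arcsec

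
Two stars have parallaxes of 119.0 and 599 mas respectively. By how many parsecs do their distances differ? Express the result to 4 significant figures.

6.734 pc

d_A = 1/0.1190″ = 8.4034 pc; d_B = 1/0.5990″ = 1.6694 pc.
|d_B − d_A| = |1.6694 − 8.4034| = 6.734 pc.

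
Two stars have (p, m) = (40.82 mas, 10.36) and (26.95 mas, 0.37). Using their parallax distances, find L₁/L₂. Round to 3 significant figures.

d₁ = 1/p₁ = 1/0.04082″ = 24.498 pc; d₂ = 1/p₂ = 1/0.02695″ = 37.106 pc.
M₁ = m₁ − 5 log₁₀ d₁ + 5 = 10.36 − 6.9457 + 5 = 8.4143.
M₂ = 0.37 − 7.8472 + 5 = -2.4772.
L₁/L₂ = 10^(0.4(M₂ − M₁)) = 10^(0.4 × (-10.8915)) = 10^(-4.35660) = 0.000043995.

L₁/L₂ = 4.40 × 10^-5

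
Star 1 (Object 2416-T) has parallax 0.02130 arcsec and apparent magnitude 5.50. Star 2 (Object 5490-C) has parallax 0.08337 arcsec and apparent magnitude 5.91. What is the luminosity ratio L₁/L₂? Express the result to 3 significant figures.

d₁ = 1/p₁ = 1/0.02130″ = 46.948 pc; d₂ = 1/p₂ = 1/0.08337″ = 11.995 pc.
M₁ = m₁ − 5 log₁₀ d₁ + 5 = 5.50 − 8.3581 + 5 = 2.1419.
M₂ = 5.91 − 5.3950 + 5 = 5.5150.
L₁/L₂ = 10^(0.4(M₂ − M₁)) = 10^(0.4 × 3.3731) = 10^1.34924 = 22.348.

L₁/L₂ = 22.3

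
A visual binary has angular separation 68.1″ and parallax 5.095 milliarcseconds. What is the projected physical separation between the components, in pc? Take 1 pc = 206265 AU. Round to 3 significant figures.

0.0648 pc

d = 1/p = 1/0.005095″ = 196.27 pc.
At distance d (pc), an angle of θ arcsec spans θ·d AU: s = 68.1 × 196.27 = 13366 AU.
= 13366 / 206265 = 0.064800 pc.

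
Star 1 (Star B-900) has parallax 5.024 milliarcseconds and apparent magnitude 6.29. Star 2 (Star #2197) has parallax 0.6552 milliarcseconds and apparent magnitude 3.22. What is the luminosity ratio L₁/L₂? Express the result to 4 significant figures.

L₁/L₂ = 0.001006

d₁ = 1/p₁ = 1/0.005024″ = 199.04 pc; d₂ = 1/p₂ = 1/0.0006552″ = 1526.3 pc.
M₁ = m₁ − 5 log₁₀ d₁ + 5 = 6.29 − 11.4947 + 5 = -0.2047.
M₂ = 3.22 − 15.9182 + 5 = -7.6982.
L₁/L₂ = 10^(0.4(M₂ − M₁)) = 10^(0.4 × (-7.4935)) = 10^(-2.99740) = 0.001006.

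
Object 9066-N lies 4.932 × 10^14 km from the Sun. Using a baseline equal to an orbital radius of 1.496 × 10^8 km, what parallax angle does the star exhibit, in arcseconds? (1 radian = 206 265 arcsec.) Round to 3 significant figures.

0.0626 arcsec

θ ≈ B/d = (1.496 × 10^8) / (4.932 × 10^14) = 3.0333 × 10^-7 rad.
In arcseconds: 3.0333 × 10^-7 × 206265 = 0.062566″.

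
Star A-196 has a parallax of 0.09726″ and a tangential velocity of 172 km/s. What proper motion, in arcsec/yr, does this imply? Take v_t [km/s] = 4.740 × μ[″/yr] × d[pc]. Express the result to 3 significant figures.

d = 1/p = 1/0.09726″ = 10.282 pc.
μ = v_t / (4.74 d) = 172 / (4.74 × 10.282) = 172 / 48.737 = 3.5291 ″/yr.

3.53 arcsec/yr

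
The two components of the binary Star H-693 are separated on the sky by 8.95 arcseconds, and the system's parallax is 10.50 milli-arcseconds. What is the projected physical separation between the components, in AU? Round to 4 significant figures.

d = 1/p = 1/0.01050″ = 95.238 pc.
At distance d (pc), an angle of θ arcsec spans θ·d AU: s = 8.95 × 95.238 = 852.38 AU.

852.4 AU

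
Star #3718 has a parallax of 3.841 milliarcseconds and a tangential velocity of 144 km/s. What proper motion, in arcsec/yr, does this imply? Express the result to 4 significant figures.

0.1167 arcsec/yr

d = 1/p = 1/0.003841″ = 260.35 pc.
μ = v_t / (4.74 d) = 144 / (4.74 × 260.35) = 144 / 1234.1 = 0.11668 ″/yr.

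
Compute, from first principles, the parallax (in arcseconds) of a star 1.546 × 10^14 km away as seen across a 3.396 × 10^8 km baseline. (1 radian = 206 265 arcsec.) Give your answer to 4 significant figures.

θ ≈ B/d = (3.396 × 10^8) / (1.546 × 10^14) = 2.1966 × 10^-6 rad.
In arcseconds: 2.1966 × 10^-6 × 206265 = 0.45308″.

0.4531 arcsec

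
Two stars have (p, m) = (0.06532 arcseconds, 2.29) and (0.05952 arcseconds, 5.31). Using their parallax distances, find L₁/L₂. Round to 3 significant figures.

d₁ = 1/p₁ = 1/0.06532″ = 15.309 pc; d₂ = 1/p₂ = 1/0.05952″ = 16.801 pc.
M₁ = m₁ − 5 log₁₀ d₁ + 5 = 2.29 − 5.9247 + 5 = 1.3653.
M₂ = 5.31 − 6.1267 + 5 = 4.1833.
L₁/L₂ = 10^(0.4(M₂ − M₁)) = 10^(0.4 × 2.8180) = 10^1.12720 = 13.403.

L₁/L₂ = 13.4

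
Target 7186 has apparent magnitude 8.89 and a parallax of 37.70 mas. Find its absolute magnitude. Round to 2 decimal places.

d = 1/p = 1/0.03770″ = 26.525 pc.
m − M = 5 log₁₀(26.525) − 5 = 7.1183 − 5 = 2.1183.
M = m − (m − M) = 8.89 − 2.1183 = 6.77.

M = 6.77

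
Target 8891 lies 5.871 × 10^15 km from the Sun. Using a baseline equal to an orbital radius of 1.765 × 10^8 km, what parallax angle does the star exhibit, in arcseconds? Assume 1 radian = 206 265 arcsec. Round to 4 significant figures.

θ ≈ B/d = (1.765 × 10^8) / (5.871 × 10^15) = 3.0063 × 10^-8 rad.
In arcseconds: 3.0063 × 10^-8 × 206265 = 0.0062009″.

0.006201 arcsec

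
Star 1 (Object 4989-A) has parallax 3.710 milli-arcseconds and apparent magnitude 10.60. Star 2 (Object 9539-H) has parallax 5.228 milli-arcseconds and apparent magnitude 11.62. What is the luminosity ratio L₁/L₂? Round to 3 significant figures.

L₁/L₂ = 5.08

d₁ = 1/p₁ = 1/0.003710″ = 269.54 pc; d₂ = 1/p₂ = 1/0.005228″ = 191.28 pc.
M₁ = m₁ − 5 log₁₀ d₁ + 5 = 10.60 − 12.1531 + 5 = 3.4469.
M₂ = 11.62 − 11.4083 + 5 = 5.2117.
L₁/L₂ = 10^(0.4(M₂ − M₁)) = 10^(0.4 × 1.7648) = 10^0.70592 = 5.0807.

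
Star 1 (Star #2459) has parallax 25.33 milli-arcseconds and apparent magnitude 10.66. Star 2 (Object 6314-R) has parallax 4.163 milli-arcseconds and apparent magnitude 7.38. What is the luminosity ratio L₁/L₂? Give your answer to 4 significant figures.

d₁ = 1/p₁ = 1/0.02533″ = 39.479 pc; d₂ = 1/p₂ = 1/0.004163″ = 240.21 pc.
M₁ = m₁ − 5 log₁₀ d₁ + 5 = 10.66 − 7.9818 + 5 = 7.6782.
M₂ = 7.38 − 11.9030 + 5 = 0.4770.
L₁/L₂ = 10^(0.4(M₂ − M₁)) = 10^(0.4 × (-7.2012)) = 10^(-2.88048) = 0.0013168.

L₁/L₂ = 0.001317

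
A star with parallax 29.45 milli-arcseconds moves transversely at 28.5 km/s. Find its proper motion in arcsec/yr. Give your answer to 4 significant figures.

d = 1/p = 1/0.02945″ = 33.956 pc.
μ = v_t / (4.74 d) = 28.5 / (4.74 × 33.956) = 28.5 / 160.95 = 0.17707 ″/yr.

0.1771 arcsec/yr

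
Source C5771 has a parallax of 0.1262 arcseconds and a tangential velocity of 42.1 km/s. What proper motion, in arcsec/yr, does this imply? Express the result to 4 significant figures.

d = 1/p = 1/0.1262″ = 7.9239 pc.
μ = v_t / (4.74 d) = 42.1 / (4.74 × 7.9239) = 42.1 / 37.559 = 1.1209 ″/yr.

1.121 arcsec/yr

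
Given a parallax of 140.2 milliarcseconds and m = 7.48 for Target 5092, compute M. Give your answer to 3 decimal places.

M = 8.214

d = 1/p = 1/0.1402″ = 7.1327 pc.
m − M = 5 log₁₀(7.1327) − 5 = 4.2663 − 5 = -0.7337.
M = m − (m − M) = 7.48 − (-0.7337) = 8.214.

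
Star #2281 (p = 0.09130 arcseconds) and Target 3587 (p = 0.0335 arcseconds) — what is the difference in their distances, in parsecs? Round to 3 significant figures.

18.9 pc

d_A = 1/0.09130″ = 10.953 pc; d_B = 1/0.03350″ = 29.851 pc.
|d_B − d_A| = |29.851 − 10.953| = 18.898 pc.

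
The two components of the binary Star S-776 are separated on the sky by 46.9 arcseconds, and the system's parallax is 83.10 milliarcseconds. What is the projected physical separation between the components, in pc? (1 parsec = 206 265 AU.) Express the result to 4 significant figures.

0.002736 pc

d = 1/p = 1/0.08310″ = 12.034 pc.
At distance d (pc), an angle of θ arcsec spans θ·d AU: s = 46.9 × 12.034 = 564.39 AU.
= 564.39 / 206265 = 0.0027362 pc.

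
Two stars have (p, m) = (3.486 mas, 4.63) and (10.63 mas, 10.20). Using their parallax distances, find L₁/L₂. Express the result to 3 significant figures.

d₁ = 1/p₁ = 1/0.003486″ = 286.86 pc; d₂ = 1/p₂ = 1/0.01063″ = 94.073 pc.
M₁ = m₁ − 5 log₁₀ d₁ + 5 = 4.63 − 12.2883 + 5 = -2.6583.
M₂ = 10.20 − 9.8673 + 5 = 5.3327.
L₁/L₂ = 10^(0.4(M₂ − M₁)) = 10^(0.4 × 7.9910) = 10^3.19640 = 1571.8.

L₁/L₂ = 1570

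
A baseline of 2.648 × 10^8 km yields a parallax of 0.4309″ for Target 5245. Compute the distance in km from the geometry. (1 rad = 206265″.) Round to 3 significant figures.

θ = 0.4309″ = 0.4309/206265 = 2.0891 × 10^-6 rad.
d = B/θ = (2.648 × 10^8) / (2.0891 × 10^-6) = 1.2675 × 10^14 km.

1.27 × 10^14 km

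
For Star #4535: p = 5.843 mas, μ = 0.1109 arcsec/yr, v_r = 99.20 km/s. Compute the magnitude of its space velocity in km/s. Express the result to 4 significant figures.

133.9 km/s

d = 1/p = 1/0.005843″ = 171.14 pc.
v_t = 4.740 μ d = 4.740 × 0.1109 × 171.14 = 89.962 km/s.
v = √(v_r² + v_t²) = √(99.20² + 89.962²) = √17933.8 = 133.92 km/s.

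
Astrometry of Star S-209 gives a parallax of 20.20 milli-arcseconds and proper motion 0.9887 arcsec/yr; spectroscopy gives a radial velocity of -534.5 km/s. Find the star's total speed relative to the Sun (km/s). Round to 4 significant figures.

582.7 km/s

d = 1/p = 1/0.02020″ = 49.505 pc.
v_t = 4.740 μ d = 4.740 × 0.9887 × 49.505 = 232 km/s.
v = √(v_r² + v_t²) = √((-534.5)² + 232²) = √339514 = 582.68 km/s.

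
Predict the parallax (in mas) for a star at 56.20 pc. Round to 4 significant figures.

17.79 mas

p = 1/d = 1/56.2 = 0.017794 arcsec.
= 0.017794 × 1000 = 17.794 mas.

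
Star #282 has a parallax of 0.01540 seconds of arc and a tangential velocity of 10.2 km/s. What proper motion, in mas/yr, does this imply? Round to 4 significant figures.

33.14 mas/yr

d = 1/p = 1/0.01540″ = 64.935 pc.
μ = v_t / (4.74 d) = 10.2 / (4.74 × 64.935) = 10.2 / 307.79 = 0.033139 ″/yr = 33.139 mas/yr.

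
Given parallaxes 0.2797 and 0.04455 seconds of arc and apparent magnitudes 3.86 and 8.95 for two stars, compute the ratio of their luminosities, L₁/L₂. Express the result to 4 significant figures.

L₁/L₂ = 2.756

d₁ = 1/p₁ = 1/0.2797″ = 3.5753 pc; d₂ = 1/p₂ = 1/0.04455″ = 22.447 pc.
M₁ = m₁ − 5 log₁₀ d₁ + 5 = 3.86 − 2.7666 + 5 = 6.0934.
M₂ = 8.95 − 6.7558 + 5 = 7.1942.
L₁/L₂ = 10^(0.4(M₂ − M₁)) = 10^(0.4 × 1.1008) = 10^0.44032 = 2.7563.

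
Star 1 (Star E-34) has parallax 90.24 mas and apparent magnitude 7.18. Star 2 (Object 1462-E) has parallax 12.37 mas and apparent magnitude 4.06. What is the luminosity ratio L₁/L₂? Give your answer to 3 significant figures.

d₁ = 1/p₁ = 1/0.09024″ = 11.082 pc; d₂ = 1/p₂ = 1/0.01237″ = 80.841 pc.
M₁ = m₁ − 5 log₁₀ d₁ + 5 = 7.18 − 5.2231 + 5 = 6.9569.
M₂ = 4.06 − 9.5382 + 5 = -0.4782.
L₁/L₂ = 10^(0.4(M₂ − M₁)) = 10^(0.4 × (-7.4351)) = 10^(-2.97404) = 0.0010616.

L₁/L₂ = 0.00106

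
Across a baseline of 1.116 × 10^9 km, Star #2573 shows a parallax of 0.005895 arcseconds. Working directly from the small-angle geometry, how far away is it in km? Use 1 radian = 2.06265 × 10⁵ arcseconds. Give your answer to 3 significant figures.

θ = 0.005895″ = 0.005895/206265 = 2.8580 × 10^-8 rad.
d = B/θ = (1.116 × 10^9) / (2.8580 × 10^-8) = 3.9048 × 10^16 km.

3.90 × 10^16 km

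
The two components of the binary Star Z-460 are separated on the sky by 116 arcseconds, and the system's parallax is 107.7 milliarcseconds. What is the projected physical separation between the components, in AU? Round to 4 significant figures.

1077 AU

d = 1/p = 1/0.1077″ = 9.2851 pc.
At distance d (pc), an angle of θ arcsec spans θ·d AU: s = 116 × 9.2851 = 1077.1 AU.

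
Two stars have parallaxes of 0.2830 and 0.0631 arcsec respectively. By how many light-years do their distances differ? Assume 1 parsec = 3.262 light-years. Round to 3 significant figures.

40.2 ly

d_A = 1/0.2830″ = 3.5336 pc; d_B = 1/0.06310″ = 15.848 pc.
|d_B − d_A| = |15.848 − 3.5336| = 12.314 pc = 12.314 × 3.262 ly = 40.168 ly.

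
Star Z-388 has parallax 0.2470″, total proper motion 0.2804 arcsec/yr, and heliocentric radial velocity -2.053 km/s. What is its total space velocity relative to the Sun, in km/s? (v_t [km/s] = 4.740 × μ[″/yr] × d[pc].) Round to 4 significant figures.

d = 1/p = 1/0.2470″ = 4.0486 pc.
v_t = 4.740 μ d = 4.740 × 0.2804 × 4.0486 = 5.381 km/s.
v = √(v_r² + v_t²) = √((-2.053)² + 5.381²) = √33.17 = 5.7593 km/s.

5.759 km/s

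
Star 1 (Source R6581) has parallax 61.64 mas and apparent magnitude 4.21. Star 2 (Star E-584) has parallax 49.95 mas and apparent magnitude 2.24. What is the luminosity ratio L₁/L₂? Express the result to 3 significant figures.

d₁ = 1/p₁ = 1/0.06164″ = 16.223 pc; d₂ = 1/p₂ = 1/0.04995″ = 20.02 pc.
M₁ = m₁ − 5 log₁₀ d₁ + 5 = 4.21 − 6.0507 + 5 = 3.1593.
M₂ = 2.24 − 6.5073 + 5 = 0.7327.
L₁/L₂ = 10^(0.4(M₂ − M₁)) = 10^(0.4 × (-2.4266)) = 10^(-0.97064) = 0.10699.

L₁/L₂ = 0.107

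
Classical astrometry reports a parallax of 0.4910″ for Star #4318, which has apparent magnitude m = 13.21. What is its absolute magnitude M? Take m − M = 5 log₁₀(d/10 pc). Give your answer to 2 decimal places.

d = 1/p = 1/0.4910″ = 2.0367 pc.
m − M = 5 log₁₀(2.0367) − 5 = 1.5446 − 5 = -3.4554.
M = m − (m − M) = 13.21 − (-3.4554) = 16.67.

M = 16.67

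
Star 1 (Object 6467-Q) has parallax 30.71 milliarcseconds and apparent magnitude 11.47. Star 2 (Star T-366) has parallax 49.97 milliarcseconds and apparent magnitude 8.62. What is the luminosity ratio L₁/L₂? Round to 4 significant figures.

L₁/L₂ = 0.1918

d₁ = 1/p₁ = 1/0.03071″ = 32.563 pc; d₂ = 1/p₂ = 1/0.04997″ = 20.012 pc.
M₁ = m₁ − 5 log₁₀ d₁ + 5 = 11.47 − 7.5636 + 5 = 8.9064.
M₂ = 8.62 − 6.5065 + 5 = 7.1135.
L₁/L₂ = 10^(0.4(M₂ − M₁)) = 10^(0.4 × (-1.7929)) = 10^(-0.71716) = 0.1918.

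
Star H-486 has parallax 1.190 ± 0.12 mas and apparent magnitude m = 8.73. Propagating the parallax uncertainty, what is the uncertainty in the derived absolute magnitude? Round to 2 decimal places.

σ_M = 0.22 mag

M = m − 5 log₁₀ d + 5 = m + 5 log₁₀ p + 5, so ∂M/∂p = 5/(p ln 10).
σ_M = (5/ln 10) · (σ_p/p) = 2.1715 × 0.12/1.190 = 2.1715 × 0.10084 = 0.21897.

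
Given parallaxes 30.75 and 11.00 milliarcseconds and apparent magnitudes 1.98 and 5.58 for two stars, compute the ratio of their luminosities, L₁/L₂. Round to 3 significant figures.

L₁/L₂ = 3.52

d₁ = 1/p₁ = 1/0.03075″ = 32.52 pc; d₂ = 1/p₂ = 1/0.01100″ = 90.909 pc.
M₁ = m₁ − 5 log₁₀ d₁ + 5 = 1.98 − 7.5608 + 5 = -0.5808.
M₂ = 5.58 − 9.7930 + 5 = 0.7870.
L₁/L₂ = 10^(0.4(M₂ − M₁)) = 10^(0.4 × 1.3678) = 10^0.54712 = 3.5247.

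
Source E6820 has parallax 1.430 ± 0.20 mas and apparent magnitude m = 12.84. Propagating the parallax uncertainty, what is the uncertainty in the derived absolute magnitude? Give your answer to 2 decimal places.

σ_M = 0.30 mag

M = m − 5 log₁₀ d + 5 = m + 5 log₁₀ p + 5, so ∂M/∂p = 5/(p ln 10).
σ_M = (5/ln 10) · (σ_p/p) = 2.1715 × 0.20/1.430 = 2.1715 × 0.13986 = 0.30371.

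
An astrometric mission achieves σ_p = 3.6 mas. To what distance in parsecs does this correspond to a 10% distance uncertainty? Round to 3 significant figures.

27.8 pc

σ_d/d = σ_p/p, so the condition is σ_p/p ≤ 0.10, i.e. p ≥ σ_p/0.10.
p_min = 3.6/0.10 = 36 mas = 0.036 arcsec.
d_max = 1/p_min = 1/0.036 = 27.778 pc.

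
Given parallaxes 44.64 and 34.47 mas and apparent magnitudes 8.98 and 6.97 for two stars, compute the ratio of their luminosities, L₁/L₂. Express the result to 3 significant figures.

d₁ = 1/p₁ = 1/0.04464″ = 22.401 pc; d₂ = 1/p₂ = 1/0.03447″ = 29.011 pc.
M₁ = m₁ − 5 log₁₀ d₁ + 5 = 8.98 − 6.7513 + 5 = 7.2287.
M₂ = 6.97 − 7.3128 + 5 = 4.6572.
L₁/L₂ = 10^(0.4(M₂ − M₁)) = 10^(0.4 × (-2.5715)) = 10^(-1.02860) = 0.093627.

L₁/L₂ = 0.0936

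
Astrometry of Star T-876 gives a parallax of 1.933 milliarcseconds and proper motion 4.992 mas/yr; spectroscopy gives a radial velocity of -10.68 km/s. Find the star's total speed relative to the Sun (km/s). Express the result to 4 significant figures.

16.25 km/s

d = 1/p = 1/0.001933″ = 517.33 pc.
μ = 4.992 mas/yr = 0.004992 ″/yr.
v_t = 4.740 μ d = 4.740 × 0.004992 × 517.33 = 12.241 km/s.
v = √(v_r² + v_t²) = √((-10.68)² + 12.241²) = √263.904 = 16.245 km/s.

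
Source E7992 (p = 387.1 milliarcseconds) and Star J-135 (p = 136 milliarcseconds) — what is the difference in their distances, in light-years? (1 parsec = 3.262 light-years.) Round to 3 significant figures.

15.6 ly

d_A = 1/0.3871″ = 2.5833 pc; d_B = 1/0.1360″ = 7.3529 pc.
|d_B − d_A| = |7.3529 − 2.5833| = 4.7696 pc = 4.7696 × 3.262 ly = 15.558 ly.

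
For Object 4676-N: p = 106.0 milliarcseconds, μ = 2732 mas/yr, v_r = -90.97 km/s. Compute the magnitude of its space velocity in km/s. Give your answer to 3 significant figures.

152 km/s

d = 1/p = 1/0.1060″ = 9.434 pc.
μ = 2732 mas/yr = 2.732 ″/yr.
v_t = 4.740 μ d = 4.740 × 2.732 × 9.434 = 122.17 km/s.
v = √(v_r² + v_t²) = √((-90.97)² + 122.17²) = √23201 = 152.32 km/s.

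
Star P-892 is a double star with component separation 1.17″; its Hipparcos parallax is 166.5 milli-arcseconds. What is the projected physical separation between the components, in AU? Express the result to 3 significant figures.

d = 1/p = 1/0.1665″ = 6.006 pc.
At distance d (pc), an angle of θ arcsec spans θ·d AU: s = 1.17 × 6.006 = 7.027 AU.

7.03 AU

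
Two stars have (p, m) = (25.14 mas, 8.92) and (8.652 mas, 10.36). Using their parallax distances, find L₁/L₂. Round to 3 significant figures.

L₁/L₂ = 0.446

d₁ = 1/p₁ = 1/0.02514″ = 39.777 pc; d₂ = 1/p₂ = 1/0.008652″ = 115.58 pc.
M₁ = m₁ − 5 log₁₀ d₁ + 5 = 8.92 − 7.9982 + 5 = 5.9218.
M₂ = 10.36 − 10.3144 + 5 = 5.0456.
L₁/L₂ = 10^(0.4(M₂ − M₁)) = 10^(0.4 × (-0.8762)) = 10^(-0.35048) = 0.44619.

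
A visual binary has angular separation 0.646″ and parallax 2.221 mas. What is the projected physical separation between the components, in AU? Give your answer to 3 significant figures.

d = 1/p = 1/0.002221″ = 450.25 pc.
At distance d (pc), an angle of θ arcsec spans θ·d AU: s = 0.646 × 450.25 = 290.86 AU.

291 AU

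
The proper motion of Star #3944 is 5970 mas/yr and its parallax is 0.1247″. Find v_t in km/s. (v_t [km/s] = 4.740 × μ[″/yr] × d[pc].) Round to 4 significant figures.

226.9 km/s

d = 1/p = 1/0.1247″ = 8.0192 pc.
μ = 5970 mas/yr = 5.97 ″/yr.
v_t = 4.74 × μ × d = 4.74 × 5.97 × 8.0192 = 226.93 km/s.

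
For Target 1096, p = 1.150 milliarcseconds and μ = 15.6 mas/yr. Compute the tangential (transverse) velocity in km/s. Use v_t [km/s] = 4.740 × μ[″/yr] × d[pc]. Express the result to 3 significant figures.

64.3 km/s

d = 1/p = 1/0.001150″ = 869.57 pc.
μ = 15.6 mas/yr = 0.0156 ″/yr.
v_t = 4.74 × μ × d = 4.74 × 0.0156 × 869.57 = 64.299 km/s.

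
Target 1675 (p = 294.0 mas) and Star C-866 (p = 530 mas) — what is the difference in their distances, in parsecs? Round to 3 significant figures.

d_A = 1/0.2940″ = 3.4014 pc; d_B = 1/0.5300″ = 1.8868 pc.
|d_B − d_A| = |1.8868 − 3.4014| = 1.5146 pc.

1.51 pc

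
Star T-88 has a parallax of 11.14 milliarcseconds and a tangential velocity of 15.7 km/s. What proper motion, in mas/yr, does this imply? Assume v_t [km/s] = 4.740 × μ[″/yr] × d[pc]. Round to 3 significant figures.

36.9 mas/yr

d = 1/p = 1/0.01114″ = 89.767 pc.
μ = v_t / (4.74 d) = 15.7 / (4.74 × 89.767) = 15.7 / 425.5 = 0.036898 ″/yr = 36.898 mas/yr.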